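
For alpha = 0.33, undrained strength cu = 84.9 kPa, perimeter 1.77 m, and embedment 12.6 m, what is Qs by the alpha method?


Using Qs = alpha * cu * perimeter * L
Qs = 0.33 * 84.9 * 1.77 * 12.6
Qs = 624.84 kN


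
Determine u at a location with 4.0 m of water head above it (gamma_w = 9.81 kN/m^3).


Using u = gamma_w * h_w
u = 9.81 * 4.0
u = 39.24 kPa


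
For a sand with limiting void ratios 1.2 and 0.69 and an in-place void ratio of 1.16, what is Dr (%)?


Result: 7.84 %

Derivation:
Using Dr = (e_max - e) / (e_max - e_min) * 100
e_max - e = 1.2 - 1.16 = 0.04
e_max - e_min = 1.2 - 0.69 = 0.51
Dr = 0.04 / 0.51 * 100
Dr = 7.84 %


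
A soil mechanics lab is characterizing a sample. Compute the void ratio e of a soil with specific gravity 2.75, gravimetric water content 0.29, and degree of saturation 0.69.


Using the relation e = Gs * w / S
e = 2.75 * 0.29 / 0.69
e = 1.1558


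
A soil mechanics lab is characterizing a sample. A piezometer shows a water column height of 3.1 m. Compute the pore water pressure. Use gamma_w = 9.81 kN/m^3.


Result: 30.41 kPa

Derivation:
Using u = gamma_w * h_w
u = 9.81 * 3.1
u = 30.41 kPa


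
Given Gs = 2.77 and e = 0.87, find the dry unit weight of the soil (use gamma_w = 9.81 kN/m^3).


Using gamma_d = Gs * gamma_w / (1 + e)
gamma_d = 2.77 * 9.81 / (1 + 0.87)
gamma_d = 2.77 * 9.81 / 1.87
gamma_d = 14.531 kN/m^3


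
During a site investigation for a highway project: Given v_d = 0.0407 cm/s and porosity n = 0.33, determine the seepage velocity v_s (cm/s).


Result: 0.12333 cm/s

Derivation:
Using v_s = v_d / n
v_s = 0.0407 / 0.33
v_s = 0.12333 cm/s


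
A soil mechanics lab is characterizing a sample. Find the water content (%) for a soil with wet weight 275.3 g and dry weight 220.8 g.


Result: 24.68 %

Derivation:
Using w = (m_wet - m_dry) / m_dry * 100
m_wet - m_dry = 275.3 - 220.8 = 54.5 g
w = 54.5 / 220.8 * 100
w = 24.68 %


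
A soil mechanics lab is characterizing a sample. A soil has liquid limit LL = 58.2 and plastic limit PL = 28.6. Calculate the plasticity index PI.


Using PI = LL - PL
PI = 58.2 - 28.6
PI = 29.6


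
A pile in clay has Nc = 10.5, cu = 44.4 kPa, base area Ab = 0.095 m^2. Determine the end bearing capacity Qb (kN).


Using Qb = Nc * cu * Ab
Qb = 10.5 * 44.4 * 0.095
Qb = 44.29 kN


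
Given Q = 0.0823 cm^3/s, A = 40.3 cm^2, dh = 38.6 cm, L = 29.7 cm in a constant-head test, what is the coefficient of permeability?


Compute hydraulic gradient:
i = dh / L = 38.6 / 29.7 = 1.29966
Then apply Darcy's law:
k = Q / (A * i)
k = 0.0823 / (40.3 * 1.29966)
k = 0.0823 / 52.3764
k = 0.001571 cm/s


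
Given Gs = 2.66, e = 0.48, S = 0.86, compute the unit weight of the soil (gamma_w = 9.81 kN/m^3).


Result: 20.368 kN/m^3

Derivation:
Using gamma = gamma_w * (Gs + S*e) / (1 + e)
Numerator: Gs + S*e = 2.66 + 0.86*0.48 = 3.0728
Denominator: 1 + e = 1 + 0.48 = 1.48
gamma = 9.81 * 3.0728 / 1.48
gamma = 20.368 kN/m^3


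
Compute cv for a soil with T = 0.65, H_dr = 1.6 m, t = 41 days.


Using cv = T * H_dr^2 / t
H_dr^2 = 1.6^2 = 2.56
cv = 0.65 * 2.56 / 41
cv = 0.04059 m^2/day


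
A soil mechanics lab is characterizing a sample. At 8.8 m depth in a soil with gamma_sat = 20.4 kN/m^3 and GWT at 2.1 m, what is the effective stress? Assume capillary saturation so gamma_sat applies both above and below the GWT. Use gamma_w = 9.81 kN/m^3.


Result: 113.79 kPa

Derivation:
Total stress = gamma_sat * depth
sigma = 20.4 * 8.8 = 179.52 kPa
Pore water pressure u = gamma_w * (depth - d_wt)
u = 9.81 * (8.8 - 2.1) = 65.727 kPa
Effective stress = sigma - u
sigma' = 179.52 - 65.727 = 113.79 kPa


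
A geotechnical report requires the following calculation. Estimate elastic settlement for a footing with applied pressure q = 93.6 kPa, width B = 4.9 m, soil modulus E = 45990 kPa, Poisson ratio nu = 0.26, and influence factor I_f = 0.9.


Using Se = q * B * (1 - nu^2) * I_f / E
1 - nu^2 = 1 - 0.26^2 = 0.9324
Se = 93.6 * 4.9 * 0.9324 * 0.9 / 45990
Se = 0.008369 m
Convert to mm: Se = 0.008369 * 1000 = 8.369 mm


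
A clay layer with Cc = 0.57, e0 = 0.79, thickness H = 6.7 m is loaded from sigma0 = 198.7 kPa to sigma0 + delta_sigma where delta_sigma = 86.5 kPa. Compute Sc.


Using Sc = Cc * H / (1 + e0) * log10((sigma0 + delta_sigma) / sigma0)
Stress ratio = (198.7 + 86.5) / 198.7 = 1.43533
log10(1.43533) = 0.156952
Cc * H / (1 + e0) = 0.57 * 6.7 / (1 + 0.79) = 2.13352
Sc = 2.13352 * 0.156952
Sc = 0.3349 m


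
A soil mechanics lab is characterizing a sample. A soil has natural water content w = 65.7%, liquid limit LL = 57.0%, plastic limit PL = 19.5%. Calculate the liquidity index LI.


First compute the plasticity index:
PI = LL - PL = 57.0 - 19.5 = 37.5
Then compute the liquidity index:
LI = (w - PL) / PI
LI = (65.7 - 19.5) / 37.5
LI = 1.232


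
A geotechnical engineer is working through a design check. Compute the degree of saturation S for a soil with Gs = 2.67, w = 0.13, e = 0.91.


Using S = Gs * w / e
S = 2.67 * 0.13 / 0.91
S = 0.3814


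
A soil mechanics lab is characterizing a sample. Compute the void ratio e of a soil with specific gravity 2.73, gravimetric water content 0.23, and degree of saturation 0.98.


Using the relation e = Gs * w / S
e = 2.73 * 0.23 / 0.98
e = 0.6407


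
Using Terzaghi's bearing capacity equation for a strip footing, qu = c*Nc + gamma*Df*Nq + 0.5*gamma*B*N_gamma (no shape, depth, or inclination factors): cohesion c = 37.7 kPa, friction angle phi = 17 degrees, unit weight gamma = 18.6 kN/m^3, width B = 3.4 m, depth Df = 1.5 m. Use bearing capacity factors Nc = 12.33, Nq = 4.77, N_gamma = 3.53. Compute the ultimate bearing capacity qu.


Compute qu = c*Nc + gamma*Df*Nq + 0.5*gamma*B*N_gamma
Term 1: 37.7 * 12.33 = 464.841
Term 2: 18.6 * 1.5 * 4.77 = 133.083
Term 3: 0.5 * 18.6 * 3.4 * 3.53 = 111.6186
qu = 464.841 + 133.083 + 111.6186
qu = 709.54 kPa


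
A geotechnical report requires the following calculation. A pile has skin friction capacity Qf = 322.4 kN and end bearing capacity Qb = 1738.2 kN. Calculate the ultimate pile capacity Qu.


Using Qu = Qf + Qb
Qu = 322.4 + 1738.2
Qu = 2060.6 kN


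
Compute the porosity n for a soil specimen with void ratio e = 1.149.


Using the relation n = e / (1 + e)
n = 1.149 / (1 + 1.149)
n = 1.149 / 2.149
n = 0.5347


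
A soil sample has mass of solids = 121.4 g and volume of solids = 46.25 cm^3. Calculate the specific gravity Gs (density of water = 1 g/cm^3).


Result: 2.625

Derivation:
Using Gs = m_s / (V_s * rho_w)
Since rho_w = 1 g/cm^3:
Gs = 121.4 / 46.25
Gs = 2.625


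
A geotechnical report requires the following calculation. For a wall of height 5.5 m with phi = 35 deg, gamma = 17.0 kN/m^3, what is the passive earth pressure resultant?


Result: 948.84 kN/m

Derivation:
Compute passive earth pressure coefficient:
Kp = tan^2(45 + phi/2) = tan^2(62.5) = 3.690172
Compute passive force:
Pp = 0.5 * Kp * gamma * H^2
Pp = 0.5 * 3.690172 * 17.0 * 5.5^2
Pp = 948.84 kN/m


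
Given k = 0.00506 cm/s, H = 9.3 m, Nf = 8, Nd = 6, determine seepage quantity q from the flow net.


Convert k to m/s for unit consistency with H:
k = 0.00506 cm/s = 0.00506 / 100 m/s = 5.06e-05 m/s
Using q = k * H * Nf / Nd
Nf / Nd = 8 / 6 = 1.3333
q = 5.06e-05 * 9.3 * 1.3333
q = 0.0006274 m^3/s per m


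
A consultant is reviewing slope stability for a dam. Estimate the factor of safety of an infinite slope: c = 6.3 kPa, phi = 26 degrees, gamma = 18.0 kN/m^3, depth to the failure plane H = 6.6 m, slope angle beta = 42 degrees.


Using Fs = c / (gamma*H*sin(beta)*cos(beta)) + tan(phi)/tan(beta)
Cohesion contribution = 6.3 / (18.0*6.6*sin(42)*cos(42))
Cohesion contribution = 0.106645
Friction contribution = tan(26)/tan(42) = 0.541682
Fs = 0.106645 + 0.541682
Fs = 0.648


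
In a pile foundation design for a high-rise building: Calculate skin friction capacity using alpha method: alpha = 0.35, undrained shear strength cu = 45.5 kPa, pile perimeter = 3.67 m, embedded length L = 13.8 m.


Using Qs = alpha * cu * perimeter * L
Qs = 0.35 * 45.5 * 3.67 * 13.8
Qs = 806.54 kN


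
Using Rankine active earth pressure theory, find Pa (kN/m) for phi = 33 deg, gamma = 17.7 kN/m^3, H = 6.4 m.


Result: 106.86 kN/m

Derivation:
Compute active earth pressure coefficient:
Ka = tan^2(45 - phi/2) = tan^2(28.5) = 0.294801
Compute active force:
Pa = 0.5 * Ka * gamma * H^2
Pa = 0.5 * 0.294801 * 17.7 * 6.4^2
Pa = 106.86 kN/m


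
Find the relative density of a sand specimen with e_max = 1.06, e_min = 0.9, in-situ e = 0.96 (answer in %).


Result: 62.5 %

Derivation:
Using Dr = (e_max - e) / (e_max - e_min) * 100
e_max - e = 1.06 - 0.96 = 0.1
e_max - e_min = 1.06 - 0.9 = 0.16
Dr = 0.1 / 0.16 * 100
Dr = 62.5 %


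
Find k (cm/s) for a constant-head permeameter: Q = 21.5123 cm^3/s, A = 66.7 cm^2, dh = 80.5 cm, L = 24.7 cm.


Compute hydraulic gradient:
i = dh / L = 80.5 / 24.7 = 3.25911
Then apply Darcy's law:
k = Q / (A * i)
k = 21.5123 / (66.7 * 3.25911)
k = 21.5123 / 217.383
k = 0.098961 cm/s


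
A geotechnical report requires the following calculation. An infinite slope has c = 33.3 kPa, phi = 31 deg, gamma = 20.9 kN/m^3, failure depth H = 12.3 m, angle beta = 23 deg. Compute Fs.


Using Fs = c / (gamma*H*sin(beta)*cos(beta)) + tan(phi)/tan(beta)
Cohesion contribution = 33.3 / (20.9*12.3*sin(23)*cos(23))
Cohesion contribution = 0.360154
Friction contribution = tan(31)/tan(23) = 1.41554
Fs = 0.360154 + 1.41554
Fs = 1.776


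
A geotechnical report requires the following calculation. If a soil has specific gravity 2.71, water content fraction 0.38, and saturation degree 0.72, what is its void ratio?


Using the relation e = Gs * w / S
e = 2.71 * 0.38 / 0.72
e = 1.4303


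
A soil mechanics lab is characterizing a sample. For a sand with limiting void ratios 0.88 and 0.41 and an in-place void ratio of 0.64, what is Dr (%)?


Using Dr = (e_max - e) / (e_max - e_min) * 100
e_max - e = 0.88 - 0.64 = 0.24
e_max - e_min = 0.88 - 0.41 = 0.47
Dr = 0.24 / 0.47 * 100
Dr = 51.06 %


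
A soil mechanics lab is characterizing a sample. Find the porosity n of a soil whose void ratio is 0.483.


Using the relation n = e / (1 + e)
n = 0.483 / (1 + 0.483)
n = 0.483 / 1.483
n = 0.3257


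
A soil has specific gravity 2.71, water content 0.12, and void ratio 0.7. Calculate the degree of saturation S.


Result: 0.4646

Derivation:
Using S = Gs * w / e
S = 2.71 * 0.12 / 0.7
S = 0.4646


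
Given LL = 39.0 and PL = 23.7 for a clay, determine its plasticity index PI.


Result: 15.3

Derivation:
Using PI = LL - PL
PI = 39.0 - 23.7
PI = 15.3


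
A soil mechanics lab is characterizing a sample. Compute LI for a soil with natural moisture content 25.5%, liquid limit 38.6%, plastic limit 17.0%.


First compute the plasticity index:
PI = LL - PL = 38.6 - 17.0 = 21.6
Then compute the liquidity index:
LI = (w - PL) / PI
LI = (25.5 - 17.0) / 21.6
LI = 0.394


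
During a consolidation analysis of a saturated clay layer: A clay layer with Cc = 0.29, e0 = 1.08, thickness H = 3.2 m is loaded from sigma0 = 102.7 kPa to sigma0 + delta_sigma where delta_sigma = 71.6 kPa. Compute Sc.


Result: 0.1025 m

Derivation:
Using Sc = Cc * H / (1 + e0) * log10((sigma0 + delta_sigma) / sigma0)
Stress ratio = (102.7 + 71.6) / 102.7 = 1.69718
log10(1.69718) = 0.229727
Cc * H / (1 + e0) = 0.29 * 3.2 / (1 + 1.08) = 0.446154
Sc = 0.446154 * 0.229727
Sc = 0.1025 m


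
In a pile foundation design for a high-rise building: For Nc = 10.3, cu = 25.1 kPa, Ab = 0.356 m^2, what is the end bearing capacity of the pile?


Result: 92.04 kN

Derivation:
Using Qb = Nc * cu * Ab
Qb = 10.3 * 25.1 * 0.356
Qb = 92.04 kN


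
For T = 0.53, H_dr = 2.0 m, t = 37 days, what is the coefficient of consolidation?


Result: 0.0573 m^2/day

Derivation:
Using cv = T * H_dr^2 / t
H_dr^2 = 2.0^2 = 4.0
cv = 0.53 * 4.0 / 37
cv = 0.0573 m^2/day


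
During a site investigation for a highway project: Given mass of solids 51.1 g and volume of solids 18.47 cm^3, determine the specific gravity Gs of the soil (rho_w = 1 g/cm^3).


Using Gs = m_s / (V_s * rho_w)
Since rho_w = 1 g/cm^3:
Gs = 51.1 / 18.47
Gs = 2.767


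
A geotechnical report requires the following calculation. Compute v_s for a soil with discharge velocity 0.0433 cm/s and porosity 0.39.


Using v_s = v_d / n
v_s = 0.0433 / 0.39
v_s = 0.11103 cm/s


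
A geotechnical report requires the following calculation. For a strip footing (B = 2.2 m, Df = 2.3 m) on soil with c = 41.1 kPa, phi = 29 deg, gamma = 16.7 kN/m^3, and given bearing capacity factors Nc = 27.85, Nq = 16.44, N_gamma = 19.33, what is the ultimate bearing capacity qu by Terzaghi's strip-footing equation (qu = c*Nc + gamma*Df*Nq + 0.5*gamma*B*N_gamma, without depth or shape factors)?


Compute qu = c*Nc + gamma*Df*Nq + 0.5*gamma*B*N_gamma
Term 1: 41.1 * 27.85 = 1144.635
Term 2: 16.7 * 2.3 * 16.44 = 631.4604
Term 3: 0.5 * 16.7 * 2.2 * 19.33 = 355.0921
qu = 1144.635 + 631.4604 + 355.0921
qu = 2131.19 kPa


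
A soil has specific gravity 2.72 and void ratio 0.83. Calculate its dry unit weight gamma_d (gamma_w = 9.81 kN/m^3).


Result: 14.581 kN/m^3

Derivation:
Using gamma_d = Gs * gamma_w / (1 + e)
gamma_d = 2.72 * 9.81 / (1 + 0.83)
gamma_d = 2.72 * 9.81 / 1.83
gamma_d = 14.581 kN/m^3


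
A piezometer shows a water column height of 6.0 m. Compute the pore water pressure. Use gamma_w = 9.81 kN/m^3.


Result: 58.86 kPa

Derivation:
Using u = gamma_w * h_w
u = 9.81 * 6.0
u = 58.86 kPa


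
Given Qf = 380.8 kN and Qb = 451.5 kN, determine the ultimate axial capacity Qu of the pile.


Result: 832.3 kN

Derivation:
Using Qu = Qf + Qb
Qu = 380.8 + 451.5
Qu = 832.3 kN


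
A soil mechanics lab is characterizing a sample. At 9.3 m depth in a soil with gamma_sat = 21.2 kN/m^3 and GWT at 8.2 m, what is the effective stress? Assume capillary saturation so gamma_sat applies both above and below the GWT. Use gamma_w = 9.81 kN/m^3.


Result: 186.37 kPa

Derivation:
Total stress = gamma_sat * depth
sigma = 21.2 * 9.3 = 197.16 kPa
Pore water pressure u = gamma_w * (depth - d_wt)
u = 9.81 * (9.3 - 8.2) = 10.791 kPa
Effective stress = sigma - u
sigma' = 197.16 - 10.791 = 186.37 kPa


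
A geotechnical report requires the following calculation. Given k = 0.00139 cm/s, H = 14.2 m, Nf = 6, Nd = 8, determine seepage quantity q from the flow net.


Convert k to m/s for unit consistency with H:
k = 0.00139 cm/s = 0.00139 / 100 m/s = 1.39e-05 m/s
Using q = k * H * Nf / Nd
Nf / Nd = 6 / 8 = 0.75
q = 1.39e-05 * 14.2 * 0.75
q = 0.000148 m^3/s per m


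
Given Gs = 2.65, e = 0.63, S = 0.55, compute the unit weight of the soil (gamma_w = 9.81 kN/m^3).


Using gamma = gamma_w * (Gs + S*e) / (1 + e)
Numerator: Gs + S*e = 2.65 + 0.55*0.63 = 2.9965
Denominator: 1 + e = 1 + 0.63 = 1.63
gamma = 9.81 * 2.9965 / 1.63
gamma = 18.034 kN/m^3


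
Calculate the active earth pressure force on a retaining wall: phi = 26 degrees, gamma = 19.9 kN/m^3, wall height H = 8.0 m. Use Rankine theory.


Result: 248.65 kN/m

Derivation:
Compute active earth pressure coefficient:
Ka = tan^2(45 - phi/2) = tan^2(32.0) = 0.390462
Compute active force:
Pa = 0.5 * Ka * gamma * H^2
Pa = 0.5 * 0.390462 * 19.9 * 8.0^2
Pa = 248.65 kN/m


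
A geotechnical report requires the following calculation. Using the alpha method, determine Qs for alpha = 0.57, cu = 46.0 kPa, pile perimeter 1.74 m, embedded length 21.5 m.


Result: 980.89 kN

Derivation:
Using Qs = alpha * cu * perimeter * L
Qs = 0.57 * 46.0 * 1.74 * 21.5
Qs = 980.89 kN


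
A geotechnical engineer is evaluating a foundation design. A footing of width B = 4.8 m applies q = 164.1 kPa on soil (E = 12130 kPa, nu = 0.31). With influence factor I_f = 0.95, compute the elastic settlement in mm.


Using Se = q * B * (1 - nu^2) * I_f / E
1 - nu^2 = 1 - 0.31^2 = 0.9039
Se = 164.1 * 4.8 * 0.9039 * 0.95 / 12130
Se = 0.055761 m
Convert to mm: Se = 0.055761 * 1000 = 55.761 mm


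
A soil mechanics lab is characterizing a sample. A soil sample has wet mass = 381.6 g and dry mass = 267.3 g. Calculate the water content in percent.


Using w = (m_wet - m_dry) / m_dry * 100
m_wet - m_dry = 381.6 - 267.3 = 114.3 g
w = 114.3 / 267.3 * 100
w = 42.76 %


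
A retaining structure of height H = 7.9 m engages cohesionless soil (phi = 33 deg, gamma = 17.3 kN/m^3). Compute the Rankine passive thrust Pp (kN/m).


Result: 1831.22 kN/m

Derivation:
Compute passive earth pressure coefficient:
Kp = tan^2(45 + phi/2) = tan^2(61.5) = 3.39212
Compute passive force:
Pp = 0.5 * Kp * gamma * H^2
Pp = 0.5 * 3.39212 * 17.3 * 7.9^2
Pp = 1831.22 kN/m


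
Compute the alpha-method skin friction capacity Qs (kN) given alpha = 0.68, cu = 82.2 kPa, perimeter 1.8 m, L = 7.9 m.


Result: 794.84 kN

Derivation:
Using Qs = alpha * cu * perimeter * L
Qs = 0.68 * 82.2 * 1.8 * 7.9
Qs = 794.84 kN


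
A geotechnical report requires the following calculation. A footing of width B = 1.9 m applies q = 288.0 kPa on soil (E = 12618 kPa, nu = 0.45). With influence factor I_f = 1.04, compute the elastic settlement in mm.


Using Se = q * B * (1 - nu^2) * I_f / E
1 - nu^2 = 1 - 0.45^2 = 0.7975
Se = 288.0 * 1.9 * 0.7975 * 1.04 / 12618
Se = 0.035968 m
Convert to mm: Se = 0.035968 * 1000 = 35.968 mm


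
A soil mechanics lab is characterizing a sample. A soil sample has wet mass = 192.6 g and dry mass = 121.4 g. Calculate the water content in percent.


Result: 58.65 %

Derivation:
Using w = (m_wet - m_dry) / m_dry * 100
m_wet - m_dry = 192.6 - 121.4 = 71.2 g
w = 71.2 / 121.4 * 100
w = 58.65 %


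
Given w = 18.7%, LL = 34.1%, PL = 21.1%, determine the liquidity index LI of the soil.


First compute the plasticity index:
PI = LL - PL = 34.1 - 21.1 = 13.0
Then compute the liquidity index:
LI = (w - PL) / PI
LI = (18.7 - 21.1) / 13.0
LI = -0.185


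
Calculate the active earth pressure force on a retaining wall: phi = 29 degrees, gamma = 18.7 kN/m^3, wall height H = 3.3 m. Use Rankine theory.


Result: 35.33 kN/m

Derivation:
Compute active earth pressure coefficient:
Ka = tan^2(45 - phi/2) = tan^2(30.5) = 0.346974
Compute active force:
Pa = 0.5 * Ka * gamma * H^2
Pa = 0.5 * 0.346974 * 18.7 * 3.3^2
Pa = 35.33 kN/m


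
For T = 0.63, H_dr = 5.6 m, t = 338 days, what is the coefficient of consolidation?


Using cv = T * H_dr^2 / t
H_dr^2 = 5.6^2 = 31.36
cv = 0.63 * 31.36 / 338
cv = 0.05845 m^2/day


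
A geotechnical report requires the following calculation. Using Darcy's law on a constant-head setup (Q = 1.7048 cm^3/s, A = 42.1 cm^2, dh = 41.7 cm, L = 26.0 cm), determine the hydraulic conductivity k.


Result: 0.025248 cm/s

Derivation:
Compute hydraulic gradient:
i = dh / L = 41.7 / 26.0 = 1.60385
Then apply Darcy's law:
k = Q / (A * i)
k = 1.7048 / (42.1 * 1.60385)
k = 1.7048 / 67.5219
k = 0.025248 cm/s


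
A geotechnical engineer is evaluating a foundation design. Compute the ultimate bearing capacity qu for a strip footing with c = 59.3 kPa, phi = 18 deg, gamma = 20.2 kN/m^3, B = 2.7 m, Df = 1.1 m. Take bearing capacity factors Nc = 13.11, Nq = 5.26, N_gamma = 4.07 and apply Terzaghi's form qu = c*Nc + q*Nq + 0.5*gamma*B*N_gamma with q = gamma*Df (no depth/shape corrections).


Result: 1005.29 kPa

Derivation:
Compute qu = c*Nc + gamma*Df*Nq + 0.5*gamma*B*N_gamma
Term 1: 59.3 * 13.11 = 777.423
Term 2: 20.2 * 1.1 * 5.26 = 116.8772
Term 3: 0.5 * 20.2 * 2.7 * 4.07 = 110.9889
qu = 777.423 + 116.8772 + 110.9889
qu = 1005.29 kPa


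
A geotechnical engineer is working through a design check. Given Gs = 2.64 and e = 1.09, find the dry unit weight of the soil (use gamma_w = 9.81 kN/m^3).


Using gamma_d = Gs * gamma_w / (1 + e)
gamma_d = 2.64 * 9.81 / (1 + 1.09)
gamma_d = 2.64 * 9.81 / 2.09
gamma_d = 12.392 kN/m^3


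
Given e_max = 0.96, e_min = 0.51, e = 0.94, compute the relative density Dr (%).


Using Dr = (e_max - e) / (e_max - e_min) * 100
e_max - e = 0.96 - 0.94 = 0.02
e_max - e_min = 0.96 - 0.51 = 0.45
Dr = 0.02 / 0.45 * 100
Dr = 4.44 %


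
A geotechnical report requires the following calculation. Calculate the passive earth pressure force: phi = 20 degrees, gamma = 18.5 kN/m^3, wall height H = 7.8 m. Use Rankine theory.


Compute passive earth pressure coefficient:
Kp = tan^2(45 + phi/2) = tan^2(55.0) = 2.039607
Compute passive force:
Pp = 0.5 * Kp * gamma * H^2
Pp = 0.5 * 2.039607 * 18.5 * 7.8^2
Pp = 1147.83 kN/m


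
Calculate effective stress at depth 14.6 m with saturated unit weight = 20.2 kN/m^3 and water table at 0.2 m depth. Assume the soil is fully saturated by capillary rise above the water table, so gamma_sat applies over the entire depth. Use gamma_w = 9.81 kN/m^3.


Total stress = gamma_sat * depth
sigma = 20.2 * 14.6 = 294.92 kPa
Pore water pressure u = gamma_w * (depth - d_wt)
u = 9.81 * (14.6 - 0.2) = 141.264 kPa
Effective stress = sigma - u
sigma' = 294.92 - 141.264 = 153.66 kPa


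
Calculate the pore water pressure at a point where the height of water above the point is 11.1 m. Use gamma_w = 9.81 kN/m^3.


Using u = gamma_w * h_w
u = 9.81 * 11.1
u = 108.89 kPa


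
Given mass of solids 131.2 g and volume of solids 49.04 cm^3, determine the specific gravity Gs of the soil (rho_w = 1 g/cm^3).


Using Gs = m_s / (V_s * rho_w)
Since rho_w = 1 g/cm^3:
Gs = 131.2 / 49.04
Gs = 2.675


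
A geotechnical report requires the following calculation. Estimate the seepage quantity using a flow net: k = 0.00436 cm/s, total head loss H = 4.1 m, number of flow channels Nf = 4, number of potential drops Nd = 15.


Result: 4.767e-05 m^3/s per m

Derivation:
Convert k to m/s for unit consistency with H:
k = 0.00436 cm/s = 0.00436 / 100 m/s = 4.36e-05 m/s
Using q = k * H * Nf / Nd
Nf / Nd = 4 / 15 = 0.2667
q = 4.36e-05 * 4.1 * 0.2667
q = 4.767e-05 m^3/s per m


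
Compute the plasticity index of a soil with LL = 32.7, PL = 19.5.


Using PI = LL - PL
PI = 32.7 - 19.5
PI = 13.2


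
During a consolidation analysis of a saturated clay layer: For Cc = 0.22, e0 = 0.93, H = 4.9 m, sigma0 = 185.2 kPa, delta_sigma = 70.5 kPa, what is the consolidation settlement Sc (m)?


Result: 0.0782 m

Derivation:
Using Sc = Cc * H / (1 + e0) * log10((sigma0 + delta_sigma) / sigma0)
Stress ratio = (185.2 + 70.5) / 185.2 = 1.38067
log10(1.38067) = 0.14009
Cc * H / (1 + e0) = 0.22 * 4.9 / (1 + 0.93) = 0.558549
Sc = 0.558549 * 0.14009
Sc = 0.0782 m


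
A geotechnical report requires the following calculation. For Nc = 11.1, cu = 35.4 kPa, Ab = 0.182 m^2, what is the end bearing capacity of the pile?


Using Qb = Nc * cu * Ab
Qb = 11.1 * 35.4 * 0.182
Qb = 71.52 kN


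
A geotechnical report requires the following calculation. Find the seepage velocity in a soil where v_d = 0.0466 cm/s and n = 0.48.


Result: 0.09708 cm/s

Derivation:
Using v_s = v_d / n
v_s = 0.0466 / 0.48
v_s = 0.09708 cm/s


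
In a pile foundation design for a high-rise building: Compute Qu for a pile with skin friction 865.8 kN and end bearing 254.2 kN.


Using Qu = Qf + Qb
Qu = 865.8 + 254.2
Qu = 1120.0 kN


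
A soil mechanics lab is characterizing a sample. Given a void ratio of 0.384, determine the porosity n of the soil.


Using the relation n = e / (1 + e)
n = 0.384 / (1 + 0.384)
n = 0.384 / 1.384
n = 0.2775


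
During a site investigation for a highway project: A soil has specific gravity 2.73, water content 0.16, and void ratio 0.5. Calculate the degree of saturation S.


Using S = Gs * w / e
S = 2.73 * 0.16 / 0.5
S = 0.8736


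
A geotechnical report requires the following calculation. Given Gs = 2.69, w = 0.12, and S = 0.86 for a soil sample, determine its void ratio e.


Result: 0.3753

Derivation:
Using the relation e = Gs * w / S
e = 2.69 * 0.12 / 0.86
e = 0.3753


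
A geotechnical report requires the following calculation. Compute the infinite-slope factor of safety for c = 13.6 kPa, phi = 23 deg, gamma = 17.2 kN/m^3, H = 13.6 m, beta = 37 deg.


Using Fs = c / (gamma*H*sin(beta)*cos(beta)) + tan(phi)/tan(beta)
Cohesion contribution = 13.6 / (17.2*13.6*sin(37)*cos(37))
Cohesion contribution = 0.120965
Friction contribution = tan(23)/tan(37) = 0.563297
Fs = 0.120965 + 0.563297
Fs = 0.684


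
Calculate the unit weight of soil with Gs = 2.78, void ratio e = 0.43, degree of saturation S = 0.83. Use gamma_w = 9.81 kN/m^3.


Result: 21.52 kN/m^3

Derivation:
Using gamma = gamma_w * (Gs + S*e) / (1 + e)
Numerator: Gs + S*e = 2.78 + 0.83*0.43 = 3.1369
Denominator: 1 + e = 1 + 0.43 = 1.43
gamma = 9.81 * 3.1369 / 1.43
gamma = 21.52 kN/m^3


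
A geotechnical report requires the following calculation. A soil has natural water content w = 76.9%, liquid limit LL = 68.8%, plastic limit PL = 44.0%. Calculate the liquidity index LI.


First compute the plasticity index:
PI = LL - PL = 68.8 - 44.0 = 24.8
Then compute the liquidity index:
LI = (w - PL) / PI
LI = (76.9 - 44.0) / 24.8
LI = 1.327


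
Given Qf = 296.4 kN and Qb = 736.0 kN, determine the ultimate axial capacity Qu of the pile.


Using Qu = Qf + Qb
Qu = 296.4 + 736.0
Qu = 1032.4 kN


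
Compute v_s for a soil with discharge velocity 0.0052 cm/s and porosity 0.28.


Using v_s = v_d / n
v_s = 0.0052 / 0.28
v_s = 0.01857 cm/s


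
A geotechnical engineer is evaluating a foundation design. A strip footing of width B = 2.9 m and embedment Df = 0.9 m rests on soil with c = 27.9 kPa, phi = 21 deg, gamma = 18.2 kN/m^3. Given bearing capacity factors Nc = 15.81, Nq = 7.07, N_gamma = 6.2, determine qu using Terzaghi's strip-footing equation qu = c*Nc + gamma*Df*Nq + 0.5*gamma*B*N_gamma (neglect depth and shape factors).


Compute qu = c*Nc + gamma*Df*Nq + 0.5*gamma*B*N_gamma
Term 1: 27.9 * 15.81 = 441.099
Term 2: 18.2 * 0.9 * 7.07 = 115.8066
Term 3: 0.5 * 18.2 * 2.9 * 6.2 = 163.618
qu = 441.099 + 115.8066 + 163.618
qu = 720.52 kPa


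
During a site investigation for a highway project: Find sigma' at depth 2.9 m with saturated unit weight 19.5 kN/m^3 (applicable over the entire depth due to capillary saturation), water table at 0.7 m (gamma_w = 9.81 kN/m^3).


Result: 34.97 kPa

Derivation:
Total stress = gamma_sat * depth
sigma = 19.5 * 2.9 = 56.55 kPa
Pore water pressure u = gamma_w * (depth - d_wt)
u = 9.81 * (2.9 - 0.7) = 21.582 kPa
Effective stress = sigma - u
sigma' = 56.55 - 21.582 = 34.97 kPa


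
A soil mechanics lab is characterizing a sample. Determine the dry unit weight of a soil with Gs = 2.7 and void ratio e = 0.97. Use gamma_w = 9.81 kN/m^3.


Using gamma_d = Gs * gamma_w / (1 + e)
gamma_d = 2.7 * 9.81 / (1 + 0.97)
gamma_d = 2.7 * 9.81 / 1.97
gamma_d = 13.445 kN/m^3


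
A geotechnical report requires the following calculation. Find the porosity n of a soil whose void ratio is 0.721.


Result: 0.4189

Derivation:
Using the relation n = e / (1 + e)
n = 0.721 / (1 + 0.721)
n = 0.721 / 1.721
n = 0.4189


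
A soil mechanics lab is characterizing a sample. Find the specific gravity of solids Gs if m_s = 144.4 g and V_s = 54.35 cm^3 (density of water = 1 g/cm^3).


Using Gs = m_s / (V_s * rho_w)
Since rho_w = 1 g/cm^3:
Gs = 144.4 / 54.35
Gs = 2.657


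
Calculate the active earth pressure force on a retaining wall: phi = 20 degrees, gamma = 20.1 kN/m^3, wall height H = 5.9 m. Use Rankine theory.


Compute active earth pressure coefficient:
Ka = tan^2(45 - phi/2) = tan^2(35.0) = 0.490291
Compute active force:
Pa = 0.5 * Ka * gamma * H^2
Pa = 0.5 * 0.490291 * 20.1 * 5.9^2
Pa = 171.52 kN/m


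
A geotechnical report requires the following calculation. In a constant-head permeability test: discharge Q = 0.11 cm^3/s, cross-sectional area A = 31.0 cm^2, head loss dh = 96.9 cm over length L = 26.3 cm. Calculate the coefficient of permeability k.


Result: 0.000963 cm/s

Derivation:
Compute hydraulic gradient:
i = dh / L = 96.9 / 26.3 = 3.68441
Then apply Darcy's law:
k = Q / (A * i)
k = 0.11 / (31.0 * 3.68441)
k = 0.11 / 114.217
k = 0.000963 cm/s


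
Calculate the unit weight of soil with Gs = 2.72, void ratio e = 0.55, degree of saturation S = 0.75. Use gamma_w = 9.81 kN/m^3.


Result: 19.826 kN/m^3

Derivation:
Using gamma = gamma_w * (Gs + S*e) / (1 + e)
Numerator: Gs + S*e = 2.72 + 0.75*0.55 = 3.1325
Denominator: 1 + e = 1 + 0.55 = 1.55
gamma = 9.81 * 3.1325 / 1.55
gamma = 19.826 kN/m^3


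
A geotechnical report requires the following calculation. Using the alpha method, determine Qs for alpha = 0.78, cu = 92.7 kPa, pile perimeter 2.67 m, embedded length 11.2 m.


Result: 2162.24 kN

Derivation:
Using Qs = alpha * cu * perimeter * L
Qs = 0.78 * 92.7 * 2.67 * 11.2
Qs = 2162.24 kN


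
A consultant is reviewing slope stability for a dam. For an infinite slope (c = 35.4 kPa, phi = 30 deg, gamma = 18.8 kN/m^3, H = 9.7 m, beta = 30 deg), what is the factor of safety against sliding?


Result: 1.448

Derivation:
Using Fs = c / (gamma*H*sin(beta)*cos(beta)) + tan(phi)/tan(beta)
Cohesion contribution = 35.4 / (18.8*9.7*sin(30)*cos(30))
Cohesion contribution = 0.448304
Friction contribution = tan(30)/tan(30) = 1
Fs = 0.448304 + 1
Fs = 1.448


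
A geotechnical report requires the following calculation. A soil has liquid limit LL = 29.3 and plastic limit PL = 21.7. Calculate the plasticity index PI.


Using PI = LL - PL
PI = 29.3 - 21.7
PI = 7.6


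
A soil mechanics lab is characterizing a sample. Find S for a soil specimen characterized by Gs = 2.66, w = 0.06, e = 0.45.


Using S = Gs * w / e
S = 2.66 * 0.06 / 0.45
S = 0.3547


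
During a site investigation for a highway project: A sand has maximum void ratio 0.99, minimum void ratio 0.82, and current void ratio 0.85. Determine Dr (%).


Result: 82.35 %

Derivation:
Using Dr = (e_max - e) / (e_max - e_min) * 100
e_max - e = 0.99 - 0.85 = 0.14
e_max - e_min = 0.99 - 0.82 = 0.17
Dr = 0.14 / 0.17 * 100
Dr = 82.35 %


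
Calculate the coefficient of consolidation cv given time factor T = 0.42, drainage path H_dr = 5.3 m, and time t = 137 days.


Using cv = T * H_dr^2 / t
H_dr^2 = 5.3^2 = 28.09
cv = 0.42 * 28.09 / 137
cv = 0.08612 m^2/day


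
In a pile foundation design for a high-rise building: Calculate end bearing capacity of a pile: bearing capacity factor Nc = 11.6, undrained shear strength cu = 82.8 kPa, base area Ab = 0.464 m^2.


Using Qb = Nc * cu * Ab
Qb = 11.6 * 82.8 * 0.464
Qb = 445.66 kN


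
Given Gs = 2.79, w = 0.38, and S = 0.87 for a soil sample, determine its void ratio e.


Result: 1.2186

Derivation:
Using the relation e = Gs * w / S
e = 2.79 * 0.38 / 0.87
e = 1.2186


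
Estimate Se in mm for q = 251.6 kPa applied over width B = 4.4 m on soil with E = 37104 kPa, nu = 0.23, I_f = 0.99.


Result: 27.975 mm

Derivation:
Using Se = q * B * (1 - nu^2) * I_f / E
1 - nu^2 = 1 - 0.23^2 = 0.9471
Se = 251.6 * 4.4 * 0.9471 * 0.99 / 37104
Se = 0.027975 m
Convert to mm: Se = 0.027975 * 1000 = 27.975 mm


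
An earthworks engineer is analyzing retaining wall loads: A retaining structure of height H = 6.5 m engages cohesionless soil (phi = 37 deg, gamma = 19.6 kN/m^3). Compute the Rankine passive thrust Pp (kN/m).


Compute passive earth pressure coefficient:
Kp = tan^2(45 + phi/2) = tan^2(63.5) = 4.022791
Compute passive force:
Pp = 0.5 * Kp * gamma * H^2
Pp = 0.5 * 4.022791 * 19.6 * 6.5^2
Pp = 1665.64 kN/m


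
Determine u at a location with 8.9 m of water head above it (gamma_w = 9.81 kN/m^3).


Result: 87.31 kPa

Derivation:
Using u = gamma_w * h_w
u = 9.81 * 8.9
u = 87.31 kPa


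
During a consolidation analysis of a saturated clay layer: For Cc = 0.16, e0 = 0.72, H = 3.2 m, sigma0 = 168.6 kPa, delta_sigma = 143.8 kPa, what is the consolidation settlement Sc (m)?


Using Sc = Cc * H / (1 + e0) * log10((sigma0 + delta_sigma) / sigma0)
Stress ratio = (168.6 + 143.8) / 168.6 = 1.85291
log10(1.85291) = 0.267853
Cc * H / (1 + e0) = 0.16 * 3.2 / (1 + 0.72) = 0.297674
Sc = 0.297674 * 0.267853
Sc = 0.0797 m


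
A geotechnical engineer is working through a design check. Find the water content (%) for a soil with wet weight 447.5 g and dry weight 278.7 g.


Using w = (m_wet - m_dry) / m_dry * 100
m_wet - m_dry = 447.5 - 278.7 = 168.8 g
w = 168.8 / 278.7 * 100
w = 60.57 %


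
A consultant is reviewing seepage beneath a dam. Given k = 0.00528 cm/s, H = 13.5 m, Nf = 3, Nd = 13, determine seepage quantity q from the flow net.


Convert k to m/s for unit consistency with H:
k = 0.00528 cm/s = 0.00528 / 100 m/s = 5.28e-05 m/s
Using q = k * H * Nf / Nd
Nf / Nd = 3 / 13 = 0.2308
q = 5.28e-05 * 13.5 * 0.2308
q = 0.0001645 m^3/s per m


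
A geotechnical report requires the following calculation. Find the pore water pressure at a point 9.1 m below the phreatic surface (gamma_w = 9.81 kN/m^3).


Using u = gamma_w * h_w
u = 9.81 * 9.1
u = 89.27 kPa


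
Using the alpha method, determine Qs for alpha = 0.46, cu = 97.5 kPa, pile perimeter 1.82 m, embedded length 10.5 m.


Using Qs = alpha * cu * perimeter * L
Qs = 0.46 * 97.5 * 1.82 * 10.5
Qs = 857.08 kN


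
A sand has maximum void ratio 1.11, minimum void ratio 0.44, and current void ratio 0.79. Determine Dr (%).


Result: 47.76 %

Derivation:
Using Dr = (e_max - e) / (e_max - e_min) * 100
e_max - e = 1.11 - 0.79 = 0.32
e_max - e_min = 1.11 - 0.44 = 0.67
Dr = 0.32 / 0.67 * 100
Dr = 47.76 %


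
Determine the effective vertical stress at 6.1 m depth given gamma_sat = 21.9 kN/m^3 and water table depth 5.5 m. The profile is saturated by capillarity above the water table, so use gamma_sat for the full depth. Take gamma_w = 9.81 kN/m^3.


Result: 127.7 kPa

Derivation:
Total stress = gamma_sat * depth
sigma = 21.9 * 6.1 = 133.59 kPa
Pore water pressure u = gamma_w * (depth - d_wt)
u = 9.81 * (6.1 - 5.5) = 5.886 kPa
Effective stress = sigma - u
sigma' = 133.59 - 5.886 = 127.7 kPa


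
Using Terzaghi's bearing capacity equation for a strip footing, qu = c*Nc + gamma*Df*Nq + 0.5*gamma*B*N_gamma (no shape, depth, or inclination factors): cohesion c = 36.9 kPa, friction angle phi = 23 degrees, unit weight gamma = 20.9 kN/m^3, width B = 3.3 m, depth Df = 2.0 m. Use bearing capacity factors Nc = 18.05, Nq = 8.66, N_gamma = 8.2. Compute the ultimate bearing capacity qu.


Result: 1310.81 kPa

Derivation:
Compute qu = c*Nc + gamma*Df*Nq + 0.5*gamma*B*N_gamma
Term 1: 36.9 * 18.05 = 666.045
Term 2: 20.9 * 2.0 * 8.66 = 361.988
Term 3: 0.5 * 20.9 * 3.3 * 8.2 = 282.777
qu = 666.045 + 361.988 + 282.777
qu = 1310.81 kPa


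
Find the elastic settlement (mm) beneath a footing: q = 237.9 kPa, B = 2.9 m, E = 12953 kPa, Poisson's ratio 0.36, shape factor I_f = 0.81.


Using Se = q * B * (1 - nu^2) * I_f / E
1 - nu^2 = 1 - 0.36^2 = 0.8704
Se = 237.9 * 2.9 * 0.8704 * 0.81 / 12953
Se = 0.037551 m
Convert to mm: Se = 0.037551 * 1000 = 37.551 mm


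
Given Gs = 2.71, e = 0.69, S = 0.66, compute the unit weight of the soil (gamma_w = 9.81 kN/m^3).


Using gamma = gamma_w * (Gs + S*e) / (1 + e)
Numerator: Gs + S*e = 2.71 + 0.66*0.69 = 3.1654
Denominator: 1 + e = 1 + 0.69 = 1.69
gamma = 9.81 * 3.1654 / 1.69
gamma = 18.374 kN/m^3


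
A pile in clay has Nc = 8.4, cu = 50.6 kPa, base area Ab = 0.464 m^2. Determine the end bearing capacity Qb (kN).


Result: 197.22 kN

Derivation:
Using Qb = Nc * cu * Ab
Qb = 8.4 * 50.6 * 0.464
Qb = 197.22 kN


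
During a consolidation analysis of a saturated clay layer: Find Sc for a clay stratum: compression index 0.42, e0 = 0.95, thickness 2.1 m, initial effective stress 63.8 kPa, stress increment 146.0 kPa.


Using Sc = Cc * H / (1 + e0) * log10((sigma0 + delta_sigma) / sigma0)
Stress ratio = (63.8 + 146.0) / 63.8 = 3.2884
log10(3.2884) = 0.516985
Cc * H / (1 + e0) = 0.42 * 2.1 / (1 + 0.95) = 0.452308
Sc = 0.452308 * 0.516985
Sc = 0.2338 m


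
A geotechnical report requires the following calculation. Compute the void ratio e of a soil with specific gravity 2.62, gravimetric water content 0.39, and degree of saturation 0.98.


Using the relation e = Gs * w / S
e = 2.62 * 0.39 / 0.98
e = 1.0427


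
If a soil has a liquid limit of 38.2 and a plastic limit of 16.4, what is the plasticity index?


Result: 21.8

Derivation:
Using PI = LL - PL
PI = 38.2 - 16.4
PI = 21.8


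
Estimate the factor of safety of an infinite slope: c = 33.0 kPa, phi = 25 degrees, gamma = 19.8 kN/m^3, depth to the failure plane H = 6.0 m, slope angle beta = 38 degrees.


Using Fs = c / (gamma*H*sin(beta)*cos(beta)) + tan(phi)/tan(beta)
Cohesion contribution = 33.0 / (19.8*6.0*sin(38)*cos(38))
Cohesion contribution = 0.572563
Friction contribution = tan(25)/tan(38) = 0.596847
Fs = 0.572563 + 0.596847
Fs = 1.169


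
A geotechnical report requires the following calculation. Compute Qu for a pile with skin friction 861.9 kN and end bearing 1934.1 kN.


Result: 2796.0 kN

Derivation:
Using Qu = Qf + Qb
Qu = 861.9 + 1934.1
Qu = 2796.0 kN


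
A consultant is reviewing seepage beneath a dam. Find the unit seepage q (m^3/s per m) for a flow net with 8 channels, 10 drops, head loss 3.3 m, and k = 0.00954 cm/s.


Convert k to m/s for unit consistency with H:
k = 0.00954 cm/s = 0.00954 / 100 m/s = 9.54e-05 m/s
Using q = k * H * Nf / Nd
Nf / Nd = 8 / 10 = 0.8
q = 9.54e-05 * 3.3 * 0.8
q = 0.0002519 m^3/s per m


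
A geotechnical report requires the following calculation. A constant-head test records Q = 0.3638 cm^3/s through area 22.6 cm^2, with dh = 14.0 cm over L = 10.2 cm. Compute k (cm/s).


Compute hydraulic gradient:
i = dh / L = 14.0 / 10.2 = 1.37255
Then apply Darcy's law:
k = Q / (A * i)
k = 0.3638 / (22.6 * 1.37255)
k = 0.3638 / 31.0196
k = 0.011728 cm/s


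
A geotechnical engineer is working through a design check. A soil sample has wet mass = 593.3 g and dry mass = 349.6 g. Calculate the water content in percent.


Using w = (m_wet - m_dry) / m_dry * 100
m_wet - m_dry = 593.3 - 349.6 = 243.7 g
w = 243.7 / 349.6 * 100
w = 69.71 %


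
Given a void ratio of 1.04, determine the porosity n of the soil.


Result: 0.5098

Derivation:
Using the relation n = e / (1 + e)
n = 1.04 / (1 + 1.04)
n = 1.04 / 2.04
n = 0.5098


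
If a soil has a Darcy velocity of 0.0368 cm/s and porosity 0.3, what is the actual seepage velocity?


Using v_s = v_d / n
v_s = 0.0368 / 0.3
v_s = 0.12267 cm/s


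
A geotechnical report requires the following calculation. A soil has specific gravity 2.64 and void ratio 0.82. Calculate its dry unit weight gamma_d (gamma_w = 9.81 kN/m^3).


Using gamma_d = Gs * gamma_w / (1 + e)
gamma_d = 2.64 * 9.81 / (1 + 0.82)
gamma_d = 2.64 * 9.81 / 1.82
gamma_d = 14.23 kN/m^3


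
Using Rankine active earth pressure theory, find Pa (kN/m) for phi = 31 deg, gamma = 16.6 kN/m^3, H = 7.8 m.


Compute active earth pressure coefficient:
Ka = tan^2(45 - phi/2) = tan^2(29.5) = 0.320099
Compute active force:
Pa = 0.5 * Ka * gamma * H^2
Pa = 0.5 * 0.320099 * 16.6 * 7.8^2
Pa = 161.64 kN/m


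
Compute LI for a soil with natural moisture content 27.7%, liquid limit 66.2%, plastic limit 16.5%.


Result: 0.225

Derivation:
First compute the plasticity index:
PI = LL - PL = 66.2 - 16.5 = 49.7
Then compute the liquidity index:
LI = (w - PL) / PI
LI = (27.7 - 16.5) / 49.7
LI = 0.225


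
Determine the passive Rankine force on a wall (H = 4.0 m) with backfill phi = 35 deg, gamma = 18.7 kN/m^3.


Result: 552.05 kN/m

Derivation:
Compute passive earth pressure coefficient:
Kp = tan^2(45 + phi/2) = tan^2(62.5) = 3.690172
Compute passive force:
Pp = 0.5 * Kp * gamma * H^2
Pp = 0.5 * 3.690172 * 18.7 * 4.0^2
Pp = 552.05 kN/m


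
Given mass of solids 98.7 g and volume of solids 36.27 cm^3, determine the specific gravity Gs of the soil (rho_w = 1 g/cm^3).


Using Gs = m_s / (V_s * rho_w)
Since rho_w = 1 g/cm^3:
Gs = 98.7 / 36.27
Gs = 2.721


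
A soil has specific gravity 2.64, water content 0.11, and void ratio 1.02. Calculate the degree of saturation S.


Using S = Gs * w / e
S = 2.64 * 0.11 / 1.02
S = 0.2847


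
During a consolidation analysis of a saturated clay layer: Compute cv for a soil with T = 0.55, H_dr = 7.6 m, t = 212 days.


Using cv = T * H_dr^2 / t
H_dr^2 = 7.6^2 = 57.76
cv = 0.55 * 57.76 / 212
cv = 0.14985 m^2/day
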